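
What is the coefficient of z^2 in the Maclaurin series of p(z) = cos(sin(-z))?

Plug the Maclaurin series of the inner function into that of the outer and collect terms.
p(0) = 1
p′(0) = 0
p′′(0) = -1
The Taylor polynomial is Σ p^(k)(0)/k! · z^k.

-1/2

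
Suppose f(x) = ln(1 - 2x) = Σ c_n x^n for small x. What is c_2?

-2

[x^0] = 0;  [x^1] = -2;  [x^2] = -2.
So c_2 = f′′(0)/2! = -2.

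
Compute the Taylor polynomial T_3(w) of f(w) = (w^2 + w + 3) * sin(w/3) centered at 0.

Shift and add copies of the series according to the polynomial's terms.
[w^0] = 0;  [w^1] = 1;  [w^2] = 1/3;  [w^3] = 17/54.

17*w^3/54 + w^2/3 + w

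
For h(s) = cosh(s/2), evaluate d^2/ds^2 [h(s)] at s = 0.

1/4

From the series, [s^2] h = 1/8; multiply by 2! = 2 to get 1/4.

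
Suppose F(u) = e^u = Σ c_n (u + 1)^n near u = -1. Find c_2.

e^(-1)/2

Apply the Taylor formula c_k = f^(k)(a)/k!.
[(u + 1)^0] = e^(-1);  [(u + 1)^1] = e^(-1);  [(u + 1)^2] = e^(-1)/2.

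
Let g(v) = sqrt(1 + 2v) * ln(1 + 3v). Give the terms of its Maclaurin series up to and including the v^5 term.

789*v^5/40 - 15*v^4/2 + 3*v^3 - 3*v^2/2 + 3*v

Write out both Maclaurin series and multiply, keeping only the needed powers.
g(0) = 0
g′(0) = 3
g′′(0) = -3
g′′′(0) = 18
g^(4)(0) = -180
g^(5)(0) = 2367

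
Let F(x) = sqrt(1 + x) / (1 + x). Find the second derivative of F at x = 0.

3/4

Multiply the two series term by term and collect like powers.
The coefficient of x^2 in the expansion is 3/8, so F′′(0) = 2! * (3/8) = 3/4.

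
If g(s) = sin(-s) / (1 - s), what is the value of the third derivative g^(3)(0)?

Expand 1/(denominator) as a geometric series and multiply by the numerator's series.
The coefficient of s^3 in the expansion is -5/6, so g′′′(0) = 3! * (-5/6) = -5.

-5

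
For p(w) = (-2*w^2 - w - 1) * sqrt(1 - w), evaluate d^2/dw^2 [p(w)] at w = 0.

-11/4

Multiply each power in the prefactor through the base expansion.
The coefficient of w^2 in the expansion is -11/8, so p′′(0) = 2! * (-11/8) = -11/4.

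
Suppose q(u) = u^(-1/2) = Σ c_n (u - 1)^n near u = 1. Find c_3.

-5/16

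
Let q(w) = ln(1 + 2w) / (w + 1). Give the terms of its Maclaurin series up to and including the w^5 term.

Multiply the numerator's expansion by the denominator's geometric series.
q(0) = 0
q′(0) = 2
q′′(0) = -8
q′′′(0) = 40
q^(4)(0) = -256
q^(5)(0) = 2048
The Taylor polynomial is Σ q^(k)(0)/k! · w^k.

256*w^5/15 - 32*w^4/3 + 20*w^3/3 - 4*w^2 + 2*w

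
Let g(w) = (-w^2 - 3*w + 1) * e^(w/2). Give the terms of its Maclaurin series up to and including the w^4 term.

Multiply each power in the prefactor through the base expansion.
g(0) = 1
g′(0) = -5/2
g′′(0) = -19/4
g′′′(0) = -41/8
g^(4)(0) = -71/16
Then c_k = g^(k)(0)/k! gives each Taylor coefficient.

-71*w^4/384 - 41*w^3/48 - 19*w^2/8 - 5*w/2 + 1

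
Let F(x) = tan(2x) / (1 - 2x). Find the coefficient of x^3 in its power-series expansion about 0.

32/3

Take the Cauchy product of the two expansions.
F(0) = 0
F′(0) = 2
F′′(0) = 8
F′′′(0) = 64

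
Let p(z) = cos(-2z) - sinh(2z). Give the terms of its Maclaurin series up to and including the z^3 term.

Add the two expansions coefficient-wise.
[z^0] = 1;  [z^1] = -2;  [z^2] = -2;  [z^3] = -4/3.

-4*z^3/3 - 2*z^2 - 2*z + 1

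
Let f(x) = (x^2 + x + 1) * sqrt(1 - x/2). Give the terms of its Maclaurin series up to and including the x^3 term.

Multiply each power in the prefactor through the base expansion.
f(0) = 1
f′(0) = 3/4
f′′(0) = 23/16
f′′′(0) = -111/64

-37*x^3/128 + 23*x^2/32 + 3*x/4 + 1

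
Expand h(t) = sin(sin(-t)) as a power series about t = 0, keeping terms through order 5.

Let u equal the inner series; expand the outer function in u and truncate.
h(0) = 0
h′(0) = -1
h′′(0) = 0
h′′′(0) = 2
h^(4)(0) = 0
h^(5)(0) = -12

-t^5/10 + t^3/3 - t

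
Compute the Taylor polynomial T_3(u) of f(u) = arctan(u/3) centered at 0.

-u^3/81 + u/3

[u^0] = 0;  [u^1] = 1/3;  [u^2] = 0;  [u^3] = -1/81.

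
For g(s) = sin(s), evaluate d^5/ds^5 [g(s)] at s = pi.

The coefficient of (s - pi)^5 in the expansion is -1/120, so g^(5)(pi) = 5! * (-1/120) = -1.

-1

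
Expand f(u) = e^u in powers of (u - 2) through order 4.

Use the known series and substitute for the argument.
f(2) = e^(2)
f′(2) = e^(2)
f′′(2) = e^(2)
f′′′(2) = e^(2)
f^(4)(2) = e^(2)

(u - 2)^4*e^(2)/24 + (u - 2)^3*e^(2)/6 + (u - 2)^2*e^(2)/2 + (u - 2)*e^(2) + e^(2)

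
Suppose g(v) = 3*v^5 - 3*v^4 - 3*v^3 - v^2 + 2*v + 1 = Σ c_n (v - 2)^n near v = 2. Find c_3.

93

g(2) = 25
g′(2) = 106
g′′(2) = 298
g′′′(2) = 558
So c_3 = g′′′(2)/3! = 93.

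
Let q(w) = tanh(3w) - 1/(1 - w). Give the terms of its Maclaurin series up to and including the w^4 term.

Expand each term separately and add.
q(0) = -1
q′(0) = 2
q′′(0) = -2
q′′′(0) = -60
q^(4)(0) = -24
The Taylor polynomial is Σ q^(k)(0)/k! · w^k.

-w^4 - 10*w^3 - w^2 + 2*w - 1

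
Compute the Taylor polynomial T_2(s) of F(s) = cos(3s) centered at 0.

1 - 9*s^2/2

F(0) = 1
F′(0) = 0
F′′(0) = -9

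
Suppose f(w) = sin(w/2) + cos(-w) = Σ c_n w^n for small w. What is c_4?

Expand each term separately and add.
f(0) = 1
f′(0) = 1/2
f′′(0) = -1
f′′′(0) = -1/8
f^(4)(0) = 1
Then c_k = f^(k)(0)/k! gives each Taylor coefficient.

1/24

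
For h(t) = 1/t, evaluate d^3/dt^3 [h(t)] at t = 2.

-3/8

The coefficient of (t - 2)^3 in the expansion is -1/16, so h′′′(2) = 3! * (-1/16) = -3/8.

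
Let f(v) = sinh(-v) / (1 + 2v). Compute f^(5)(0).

Take the Cauchy product of the two expansions.
The coefficient of v^5 in the expansion is -667/40, so f^(5)(0) = 5! * (-667/40) = -2001.

-2001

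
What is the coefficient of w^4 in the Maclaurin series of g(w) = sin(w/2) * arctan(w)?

-3/16

Take the Cauchy product of the two expansions.
[w^0] = 0;  [w^1] = 0;  [w^2] = 1/2;  [w^3] = 0;  [w^4] = -3/16.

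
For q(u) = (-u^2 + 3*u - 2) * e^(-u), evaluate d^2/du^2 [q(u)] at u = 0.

-10

Shift and add copies of the series according to the polynomial's terms.
From the series, [u^2] q = -5; multiply by 2! = 2 to get -10.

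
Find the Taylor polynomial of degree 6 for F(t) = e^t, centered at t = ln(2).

Use the known series and substitute for the argument.
F(ln(2)) = 2
F′(ln(2)) = 2
F′′(ln(2)) = 2
F′′′(ln(2)) = 2
F^(4)(ln(2)) = 2
F^(5)(ln(2)) = 2
F^(6)(ln(2)) = 2

(t - ln(2))^6/360 + (t - ln(2))^5/60 + (t - ln(2))^4/12 + (t - ln(2))^3/3 + (t - ln(2))^2 + 2*(t - ln(2)) + 2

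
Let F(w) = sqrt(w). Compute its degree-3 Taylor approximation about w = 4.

(w - 4)^3/512 - (w - 4)^2/64 + (w - 4)/4 + 2

F(4) = 2
F′(4) = 1/4
F′′(4) = -1/32
F′′′(4) = 3/256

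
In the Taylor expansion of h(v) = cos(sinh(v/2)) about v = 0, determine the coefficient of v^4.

Substitute the inner expansion into the outer series and collect powers.
h(0) = 1
h′(0) = 0
h′′(0) = -1/4
h′′′(0) = 0
h^(4)(0) = -3/16
Dividing each by k! gives the coefficients c_0, ..., c_4.

-1/128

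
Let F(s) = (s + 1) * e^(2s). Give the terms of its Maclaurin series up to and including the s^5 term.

14*s^5/15 + 2*s^4 + 10*s^3/3 + 4*s^2 + 3*s + 1

Multiply each power in the prefactor through the base expansion.
[s^0] = 1;  [s^1] = 3;  [s^2] = 4;  [s^3] = 10/3;  [s^4] = 2;  [s^5] = 14/15.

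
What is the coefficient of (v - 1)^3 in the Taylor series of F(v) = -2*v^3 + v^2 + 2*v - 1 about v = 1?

-2

F(1) = 0
F′(1) = -2
F′′(1) = -10
F′′′(1) = -12
So c_3 = F′′′(1)/3! = -2.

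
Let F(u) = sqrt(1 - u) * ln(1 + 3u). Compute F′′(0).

Multiply the two series term by term and collect like powers.
From the series, [u^2] F = -6; multiply by 2! = 2 to get -12.

-12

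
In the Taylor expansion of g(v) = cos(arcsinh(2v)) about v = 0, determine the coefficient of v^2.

-2

Plug the Maclaurin series of the inner function into that of the outer and collect terms.
g(0) = 1
g′(0) = 0
g′′(0) = -4
Then c_k = g^(k)(0)/k! gives each Taylor coefficient.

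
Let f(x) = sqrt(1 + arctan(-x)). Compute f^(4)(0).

Substitute the inner expansion into the outer series and collect powers.
The coefficient of x^4 in the expansion is 17/384, so f^(4)(0) = 4! * (17/384) = 17/16.

17/16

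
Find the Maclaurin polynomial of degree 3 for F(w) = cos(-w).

1 - w^2/2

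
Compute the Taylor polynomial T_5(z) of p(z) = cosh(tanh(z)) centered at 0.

-7*z^4/24 + z^2/2 + 1

Compose series: expand the inner function first, then feed it into the outer expansion.
p(0) = 1
p′(0) = 0
p′′(0) = 1
p′′′(0) = 0
p^(4)(0) = -7
p^(5)(0) = 0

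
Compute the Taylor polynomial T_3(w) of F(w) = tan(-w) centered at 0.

-w^3/3 - w

F(0) = 0
F′(0) = -1
F′′(0) = 0
F′′′(0) = -2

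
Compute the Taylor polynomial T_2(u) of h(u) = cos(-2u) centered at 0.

1 - 2*u^2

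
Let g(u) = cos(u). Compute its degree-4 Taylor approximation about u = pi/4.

Apply the Taylor formula c_k = f^(k)(a)/k!.

sqrt(2)*(u - pi/4)^4/48 + sqrt(2)*(u - pi/4)^3/12 - sqrt(2)*(u - pi/4)^2/4 - sqrt(2)*(u - pi/4)/2 + sqrt(2)/2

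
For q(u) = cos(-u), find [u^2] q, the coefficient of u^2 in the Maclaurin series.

-1/2

Compute the successive derivatives at the expansion point and divide by k!.
q(0) = 1
q′(0) = 0
q′′(0) = -1
The Taylor polynomial is Σ q^(k)(0)/k! · u^k.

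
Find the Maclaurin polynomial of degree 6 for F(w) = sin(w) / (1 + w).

Take the Cauchy product of the two expansions.
F(0) = 0
F′(0) = 1
F′′(0) = -2
F′′′(0) = 5
F^(4)(0) = -20
F^(5)(0) = 101
F^(6)(0) = -606
The Taylor polynomial is Σ F^(k)(0)/k! · w^k.

-101*w^6/120 + 101*w^5/120 - 5*w^4/6 + 5*w^3/6 - w^2 + w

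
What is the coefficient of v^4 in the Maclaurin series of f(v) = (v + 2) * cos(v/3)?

Shift and add copies of the series according to the polynomial's terms.
f(0) = 2
f′(0) = 1
f′′(0) = -2/9
f′′′(0) = -1/3
f^(4)(0) = 2/81

1/972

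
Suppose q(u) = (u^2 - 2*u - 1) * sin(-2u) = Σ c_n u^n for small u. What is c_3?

Multiply each power in the prefactor through the base expansion.
[u^0] = 0;  [u^1] = 2;  [u^2] = 4;  [u^3] = -10/3.
So c_3 = q′′′(0)/3! = -10/3.

-10/3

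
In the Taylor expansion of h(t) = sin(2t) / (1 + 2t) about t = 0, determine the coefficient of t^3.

20/3

Take the Cauchy product of the two expansions.
h(0) = 0
h′(0) = 2
h′′(0) = -8
h′′′(0) = 40
So c_3 = h′′′(0)/3! = 20/3.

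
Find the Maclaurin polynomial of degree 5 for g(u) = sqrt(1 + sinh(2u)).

Compose series: expand the inner function first, then feed it into the outer expansion.
[u^0] = 1;  [u^1] = 1;  [u^2] = -1/2;  [u^3] = 7/6;  [u^4] = -31/24;  [u^5] = 241/120.

241*u^5/120 - 31*u^4/24 + 7*u^3/6 - u^2/2 + u + 1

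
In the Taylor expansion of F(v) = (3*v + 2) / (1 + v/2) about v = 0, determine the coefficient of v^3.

Shift and add copies of the series according to the polynomial's terms.
[v^0] = 2;  [v^1] = 2;  [v^2] = -1;  [v^3] = 1/2.

1/2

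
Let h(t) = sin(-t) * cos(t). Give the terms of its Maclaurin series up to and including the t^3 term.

2*t^3/3 - t

Expand each factor separately, then convolve coefficients.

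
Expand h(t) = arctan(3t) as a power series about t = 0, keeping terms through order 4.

[t^0] = 0;  [t^1] = 3;  [t^2] = 0;  [t^3] = -9;  [t^4] = 0.

-9*t^3 + 3*t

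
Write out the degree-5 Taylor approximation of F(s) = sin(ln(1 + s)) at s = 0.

-s^5/12 + s^3/6 - s^2/2 + s

Compose series: expand the inner function first, then feed it into the outer expansion.
F(0) = 0
F′(0) = 1
F′′(0) = -1
F′′′(0) = 1
F^(4)(0) = 0
F^(5)(0) = -10
Then c_k = F^(k)(0)/k! gives each Taylor coefficient.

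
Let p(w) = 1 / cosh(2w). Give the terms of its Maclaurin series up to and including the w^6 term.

-244*w^6/45 + 10*w^4/3 - 2*w^2 + 1

Invert the denominator's series and multiply.
p(0) = 1
p′(0) = 0
p′′(0) = -4
p′′′(0) = 0
p^(4)(0) = 80
p^(5)(0) = 0
p^(6)(0) = -3904
The Taylor polynomial is Σ p^(k)(0)/k! · w^k.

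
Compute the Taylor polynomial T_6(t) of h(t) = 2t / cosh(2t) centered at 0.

Write the quotient as an unknown series and match coefficients against numerator = denominator · series.
[t^0] = 0;  [t^1] = 2;  [t^2] = 0;  [t^3] = -4;  [t^4] = 0;  [t^5] = 20/3;  [t^6] = 0.

20*t^5/3 - 4*t^3 + 2*t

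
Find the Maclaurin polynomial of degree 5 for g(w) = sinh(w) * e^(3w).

62*w^5/15 + 5*w^4 + 14*w^3/3 + 3*w^2 + w

Take the Cauchy product of the two expansions.
g(0) = 0
g′(0) = 1
g′′(0) = 6
g′′′(0) = 28
g^(4)(0) = 120
g^(5)(0) = 496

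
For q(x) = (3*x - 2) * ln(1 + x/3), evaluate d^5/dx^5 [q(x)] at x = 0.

-106/81

Multiply each power in the prefactor through the base expansion.
From the series, [x^5] q = -53/4860; multiply by 5! = 120 to get -106/81.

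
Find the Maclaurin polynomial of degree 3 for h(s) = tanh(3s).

-9*s^3 + 3*s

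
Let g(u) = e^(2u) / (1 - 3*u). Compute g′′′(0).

314

Use 1/(1 - r) = Σ r^k on the denominator, then take the Cauchy product.
The coefficient of u^3 in the expansion is 157/3, so g′′′(0) = 3! * (157/3) = 314.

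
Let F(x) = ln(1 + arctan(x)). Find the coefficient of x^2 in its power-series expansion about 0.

Compose series: expand the inner function first, then feed it into the outer expansion.

-1/2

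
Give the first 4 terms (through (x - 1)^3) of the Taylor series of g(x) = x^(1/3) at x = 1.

5*(x - 1)^3/81 - (x - 1)^2/9 + (x - 1)/3 + 1

Compute the successive derivatives at the expansion point and divide by k!.
g(1) = 1
g′(1) = 1/3
g′′(1) = -2/9
g′′′(1) = 10/27
Then c_k = g^(k)(1)/k! gives each Taylor coefficient.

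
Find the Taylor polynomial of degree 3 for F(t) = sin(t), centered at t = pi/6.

-sqrt(3)*(t - pi/6)^3/12 - (t - pi/6)^2/4 + sqrt(3)*(t - pi/6)/2 + 1/2

Apply the Taylor formula c_k = f^(k)(a)/k!.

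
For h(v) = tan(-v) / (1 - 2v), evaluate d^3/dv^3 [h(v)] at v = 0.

Take the Cauchy product of the two expansions.
The coefficient of v^3 in the expansion is -13/3, so h′′′(0) = 3! * (-13/3) = -26.

-26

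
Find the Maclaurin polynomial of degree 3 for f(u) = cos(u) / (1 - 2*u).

7*u^3 + 7*u^2/2 + 2*u + 1

Multiply the numerator's expansion by the denominator's geometric series.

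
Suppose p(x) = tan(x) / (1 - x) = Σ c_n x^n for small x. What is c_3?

Take the Cauchy product of the two expansions.
p(0) = 0
p′(0) = 1
p′′(0) = 2
p′′′(0) = 8

4/3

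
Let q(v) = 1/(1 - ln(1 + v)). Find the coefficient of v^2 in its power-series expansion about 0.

1/2

Plug the Maclaurin series of the inner function into that of the outer and collect terms.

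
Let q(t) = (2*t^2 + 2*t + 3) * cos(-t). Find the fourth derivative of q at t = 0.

Distribute the polynomial across the series and collect like powers.
The coefficient of t^4 in the expansion is -7/8, so q^(4)(0) = 4! * (-7/8) = -21.

-21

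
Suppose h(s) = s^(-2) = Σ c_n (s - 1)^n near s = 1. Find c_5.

Use the known series and substitute for the argument.
h(1) = 1
h′(1) = -2
h′′(1) = 6
h′′′(1) = -24
h^(4)(1) = 120
h^(5)(1) = -720
So c_5 = h^(5)(1)/5! = -6.

-6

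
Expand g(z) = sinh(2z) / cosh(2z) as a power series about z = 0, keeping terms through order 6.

64*z^5/15 - 8*z^3/3 + 2*z

Invert the denominator's series and multiply.
g(0) = 0
g′(0) = 2
g′′(0) = 0
g′′′(0) = -16
g^(4)(0) = 0
g^(5)(0) = 512
g^(6)(0) = 0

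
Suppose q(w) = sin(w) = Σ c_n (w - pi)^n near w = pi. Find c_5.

-1/120

Differentiate repeatedly and evaluate at the center.
[(w - pi)^0] = 0;  [(w - pi)^1] = -1;  [(w - pi)^2] = 0;  [(w - pi)^3] = 1/6;  [(w - pi)^4] = 0;  [(w - pi)^5] = -1/120.
So c_5 = q^(5)(pi)/5! = -1/120.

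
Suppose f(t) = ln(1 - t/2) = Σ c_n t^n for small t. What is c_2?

-1/8

[t^0] = 0;  [t^1] = -1/2;  [t^2] = -1/8.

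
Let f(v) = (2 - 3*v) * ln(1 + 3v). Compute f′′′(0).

189

Distribute the polynomial across the series and collect like powers.
The coefficient of v^3 in the expansion is 63/2, so f′′′(0) = 3! * (63/2) = 189.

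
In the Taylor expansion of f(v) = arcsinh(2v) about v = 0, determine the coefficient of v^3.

-4/3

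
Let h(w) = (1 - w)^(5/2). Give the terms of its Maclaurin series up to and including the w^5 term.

-3*w^5/256 - 5*w^4/128 - 5*w^3/16 + 15*w^2/8 - 5*w/2 + 1

[w^0] = 1;  [w^1] = -5/2;  [w^2] = 15/8;  [w^3] = -5/16;  [w^4] = -5/128;  [w^5] = -3/256.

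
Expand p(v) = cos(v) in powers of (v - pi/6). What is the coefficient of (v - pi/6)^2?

p(pi/6) = sqrt(3)/2
p′(pi/6) = -1/2
p′′(pi/6) = -sqrt(3)/2

-sqrt(3)/4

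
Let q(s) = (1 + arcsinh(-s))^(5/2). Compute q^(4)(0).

-255/16

Plug the Maclaurin series of the inner function into that of the outer and collect terms.
The coefficient of s^4 in the expansion is -85/128, so q^(4)(0) = 4! * (-85/128) = -255/16.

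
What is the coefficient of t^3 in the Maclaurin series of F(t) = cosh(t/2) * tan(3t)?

Write out both Maclaurin series and multiply, keeping only the needed powers.
[t^0] = 0;  [t^1] = 3;  [t^2] = 0;  [t^3] = 75/8.
So c_3 = F′′′(0)/3! = 75/8.

75/8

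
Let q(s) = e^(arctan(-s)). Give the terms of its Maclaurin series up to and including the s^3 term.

s^3/6 + s^2/2 - s + 1

Plug the Maclaurin series of the inner function into that of the outer and collect terms.
[s^0] = 1;  [s^1] = -1;  [s^2] = 1/2;  [s^3] = 1/6.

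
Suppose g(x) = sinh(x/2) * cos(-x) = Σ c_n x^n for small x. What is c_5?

Expand each factor separately, then convolve coefficients.

41/3840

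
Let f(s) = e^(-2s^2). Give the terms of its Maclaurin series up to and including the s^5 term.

Compute the successive derivatives at the expansion point and divide by k!.

2*s^4 - 2*s^2 + 1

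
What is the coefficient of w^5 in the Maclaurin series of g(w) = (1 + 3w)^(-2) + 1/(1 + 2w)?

Add the two expansions coefficient-wise.
[w^0] = 2;  [w^1] = -8;  [w^2] = 31;  [w^3] = -116;  [w^4] = 421;  [w^5] = -1490.

-1490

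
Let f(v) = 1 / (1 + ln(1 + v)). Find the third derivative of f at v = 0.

-14

Expand as Σ (-1)^k u^k with u equal to the inner function's series.
From the series, [v^3] f = -7/3; multiply by 3! = 6 to get -14.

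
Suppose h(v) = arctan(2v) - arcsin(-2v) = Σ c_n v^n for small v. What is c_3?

Combine the two series term by term.
So c_3 = h′′′(0)/3! = -4/3.

-4/3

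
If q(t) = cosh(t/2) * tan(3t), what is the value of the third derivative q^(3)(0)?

Take the Cauchy product of the two expansions.
The coefficient of t^3 in the expansion is 75/8, so q′′′(0) = 3! * (75/8) = 225/4.

225/4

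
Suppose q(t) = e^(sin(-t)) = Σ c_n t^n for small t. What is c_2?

1/2

Let u equal the inner series; expand the outer function in u and truncate.
q(0) = 1
q′(0) = -1
q′′(0) = 1
The Taylor polynomial is Σ q^(k)(0)/k! · t^k.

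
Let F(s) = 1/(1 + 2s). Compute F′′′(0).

-48

From the series, [s^3] F = -8; multiply by 3! = 6 to get -48.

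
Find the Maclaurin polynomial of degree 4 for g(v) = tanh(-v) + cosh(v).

Add the two expansions coefficient-wise.
g(0) = 1
g′(0) = -1
g′′(0) = 1
g′′′(0) = 2
g^(4)(0) = 1

v^4/24 + v^3/3 + v^2/2 - v + 1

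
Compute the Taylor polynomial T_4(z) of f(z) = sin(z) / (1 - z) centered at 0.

Write out both Maclaurin series and multiply, keeping only the needed powers.

5*z^4/6 + 5*z^3/6 + z^2 + z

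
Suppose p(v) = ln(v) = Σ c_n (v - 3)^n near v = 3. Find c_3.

1/81

p(3) = ln(3)
p′(3) = 1/3
p′′(3) = -1/9
p′′′(3) = 2/27
So c_3 = p′′′(3)/3! = 1/81.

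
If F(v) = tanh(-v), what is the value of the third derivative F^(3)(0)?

2

From the series, [v^3] F = 1/3; multiply by 3! = 6 to get 2.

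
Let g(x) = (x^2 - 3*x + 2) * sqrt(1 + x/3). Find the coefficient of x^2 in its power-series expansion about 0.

Distribute the polynomial across the series and collect like powers.
g(0) = 2
g′(0) = -8/3
g′′(0) = 17/18

17/36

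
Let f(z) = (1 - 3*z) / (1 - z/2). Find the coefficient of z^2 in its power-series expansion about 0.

-5/4

Multiply each power in the prefactor through the base expansion.
f(0) = 1
f′(0) = -5/2
f′′(0) = -5/2
The Taylor polynomial is Σ f^(k)(0)/k! · z^k.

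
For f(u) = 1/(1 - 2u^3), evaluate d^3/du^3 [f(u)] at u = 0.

12

The coefficient of u^3 in the expansion is 2, so f′′′(0) = 3! * (2) = 12.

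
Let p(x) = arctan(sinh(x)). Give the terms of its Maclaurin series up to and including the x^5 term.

Plug the Maclaurin series of the inner function into that of the outer and collect terms.
p(0) = 0
p′(0) = 1
p′′(0) = 0
p′′′(0) = -1
p^(4)(0) = 0
p^(5)(0) = 5
Then c_k = p^(k)(0)/k! gives each Taylor coefficient.

x^5/24 - x^3/6 + x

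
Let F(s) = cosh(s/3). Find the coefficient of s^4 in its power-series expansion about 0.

F(0) = 1
F′(0) = 0
F′′(0) = 1/9
F′′′(0) = 0
F^(4)(0) = 1/81

1/1944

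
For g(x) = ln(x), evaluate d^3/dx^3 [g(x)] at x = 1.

From the series, [(x - 1)^3] g = 1/3; multiply by 3! = 6 to get 2.

2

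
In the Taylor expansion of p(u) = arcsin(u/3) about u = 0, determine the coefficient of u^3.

1/162

Differentiate repeatedly and evaluate at the center.
[u^0] = 0;  [u^1] = 1/3;  [u^2] = 0;  [u^3] = 1/162.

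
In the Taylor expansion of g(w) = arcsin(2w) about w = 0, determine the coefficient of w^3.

Differentiate repeatedly and evaluate at the center.
g(0) = 0
g′(0) = 2
g′′(0) = 0
g′′′(0) = 8
So c_3 = g′′′(0)/3! = 4/3.

4/3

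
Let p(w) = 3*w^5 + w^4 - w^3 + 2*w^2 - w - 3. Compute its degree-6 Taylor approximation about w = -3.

3*(w + 3)^5 - 44*(w + 3)^4 + 257*(w + 3)^3 - 745*(w + 3)^2 + 1067*(w + 3) - 603

[(w + 3)^0] = -603;  [(w + 3)^1] = 1067;  [(w + 3)^2] = -745;  [(w + 3)^3] = 257;  [(w + 3)^4] = -44;  [(w + 3)^5] = 3;  [(w + 3)^6] = 0.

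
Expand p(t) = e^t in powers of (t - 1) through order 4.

e*(t - 1)^4/24 + e*(t - 1)^3/6 + e*(t - 1)^2/2 + e*(t - 1) + e

p(1) = e
p′(1) = e
p′′(1) = e
p′′′(1) = e
p^(4)(1) = e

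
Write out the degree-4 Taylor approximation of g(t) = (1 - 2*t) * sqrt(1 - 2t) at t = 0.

Distribute the polynomial across the series and collect like powers.
g(0) = 1
g′(0) = -3
g′′(0) = 3
g′′′(0) = 3
g^(4)(0) = 9

3*t^4/8 + t^3/2 + 3*t^2/2 - 3*t + 1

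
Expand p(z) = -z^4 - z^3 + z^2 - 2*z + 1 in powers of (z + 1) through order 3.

3*(z + 1)^3 - 2*(z + 1)^2 - 3*(z + 1) + 4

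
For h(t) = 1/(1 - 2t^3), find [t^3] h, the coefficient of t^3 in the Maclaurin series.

2

[t^0] = 1;  [t^1] = 0;  [t^2] = 0;  [t^3] = 2.
So c_3 = h′′′(0)/3! = 2.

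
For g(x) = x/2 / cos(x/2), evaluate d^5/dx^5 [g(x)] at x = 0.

Divide the numerator series by the denominator series (power-series long division).
From the series, [x^5] g = 5/768; multiply by 5! = 120 to get 25/32.

25/32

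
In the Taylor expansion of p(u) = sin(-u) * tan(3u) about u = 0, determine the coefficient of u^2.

-3

Write out both Maclaurin series and multiply, keeping only the needed powers.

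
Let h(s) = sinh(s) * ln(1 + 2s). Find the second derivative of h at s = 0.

Multiply the two series term by term and collect like powers.
The coefficient of s^2 in the expansion is 2, so h′′(0) = 2! * (2) = 4.

4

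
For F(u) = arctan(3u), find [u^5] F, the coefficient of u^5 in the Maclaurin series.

F(0) = 0
F′(0) = 3
F′′(0) = 0
F′′′(0) = -54
F^(4)(0) = 0
F^(5)(0) = 5832

243/5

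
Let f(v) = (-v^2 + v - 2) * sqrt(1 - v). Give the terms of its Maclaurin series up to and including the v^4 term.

Distribute the polynomial across the series and collect like powers.
f(0) = -2
f′(0) = 2
f′′(0) = -5/2
f′′′(0) = 3
f^(4)(0) = 27/8
Then c_k = f^(k)(0)/k! gives each Taylor coefficient.

9*v^4/64 + v^3/2 - 5*v^2/4 + 2*v - 2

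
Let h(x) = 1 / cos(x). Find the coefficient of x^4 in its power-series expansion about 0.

5/24

Write the quotient as an unknown series and match coefficients against numerator = denominator · series.
h(0) = 1
h′(0) = 0
h′′(0) = 1
h′′′(0) = 0
h^(4)(0) = 5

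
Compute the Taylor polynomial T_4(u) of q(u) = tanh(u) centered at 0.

-u^3/3 + u

q(0) = 0
q′(0) = 1
q′′(0) = 0
q′′′(0) = -2
q^(4)(0) = 0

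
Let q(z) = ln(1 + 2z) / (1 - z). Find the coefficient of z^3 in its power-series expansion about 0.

Use 1/(1 - r) = Σ r^k on the denominator, then take the Cauchy product.
q(0) = 0
q′(0) = 2
q′′(0) = 0
q′′′(0) = 16
The Taylor polynomial is Σ q^(k)(0)/k! · z^k.

8/3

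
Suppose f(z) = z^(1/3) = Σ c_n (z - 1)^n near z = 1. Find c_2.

Use the known series and substitute for the argument.

-1/9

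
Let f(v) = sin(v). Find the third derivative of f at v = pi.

1

From the series, [(v - pi)^3] f = 1/6; multiply by 3! = 6 to get 1.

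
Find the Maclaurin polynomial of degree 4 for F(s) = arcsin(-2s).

-4*s^3/3 - 2*s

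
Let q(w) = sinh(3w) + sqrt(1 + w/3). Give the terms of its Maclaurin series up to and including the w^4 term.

Add the two expansions coefficient-wise.
q(0) = 1
q′(0) = 19/6
q′′(0) = -1/36
q′′′(0) = 1945/72
q^(4)(0) = -5/432

-5*w^4/10368 + 1945*w^3/432 - w^2/72 + 19*w/6 + 1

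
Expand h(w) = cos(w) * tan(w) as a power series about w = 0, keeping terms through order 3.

-w^3/6 + w

Write out both Maclaurin series and multiply, keeping only the needed powers.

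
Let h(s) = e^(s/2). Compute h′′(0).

1/4

Compute the successive derivatives at the expansion point and divide by k!.
From the series, [s^2] h = 1/8; multiply by 2! = 2 to get 1/4.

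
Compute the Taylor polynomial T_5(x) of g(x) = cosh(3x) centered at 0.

g(0) = 1
g′(0) = 0
g′′(0) = 9
g′′′(0) = 0
g^(4)(0) = 81
g^(5)(0) = 0
Dividing each by k! gives the coefficients c_0, ..., c_5.

27*x^4/8 + 9*x^2/2 + 1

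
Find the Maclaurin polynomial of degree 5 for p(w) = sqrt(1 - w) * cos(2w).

-181*w^5/768 + 337*w^4/384 + 15*w^3/16 - 17*w^2/8 - w/2 + 1

Multiply the two series term by term and collect like powers.
[w^0] = 1;  [w^1] = -1/2;  [w^2] = -17/8;  [w^3] = 15/16;  [w^4] = 337/384;  [w^5] = -181/768.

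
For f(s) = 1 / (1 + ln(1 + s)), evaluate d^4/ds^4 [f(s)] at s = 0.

Expand as Σ (-1)^k u^k with u equal to the inner function's series.
The coefficient of s^4 in the expansion is 11/3, so f^(4)(0) = 4! * (11/3) = 88.

88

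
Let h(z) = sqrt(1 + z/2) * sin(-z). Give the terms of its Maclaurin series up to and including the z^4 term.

Write out both Maclaurin series and multiply, keeping only the needed powers.
[z^0] = 0;  [z^1] = -1;  [z^2] = -1/4;  [z^3] = 19/96;  [z^4] = 13/384.

13*z^4/384 + 19*z^3/96 - z^2/4 - z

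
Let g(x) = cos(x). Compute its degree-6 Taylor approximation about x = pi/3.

-(x - pi/3)^6/1440 - sqrt(3)*(x - pi/3)^5/240 + (x - pi/3)^4/48 + sqrt(3)*(x - pi/3)^3/12 - (x - pi/3)^2/4 - sqrt(3)*(x - pi/3)/2 + 1/2

Compute the successive derivatives at the expansion point and divide by k!.
g(pi/3) = 1/2
g′(pi/3) = -sqrt(3)/2
g′′(pi/3) = -1/2
g′′′(pi/3) = sqrt(3)/2
g^(4)(pi/3) = 1/2
g^(5)(pi/3) = -sqrt(3)/2
g^(6)(pi/3) = -1/2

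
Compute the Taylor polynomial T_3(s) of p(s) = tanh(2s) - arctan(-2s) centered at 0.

-16*s^3/3 + 4*s

Add the two expansions coefficient-wise.
[s^0] = 0;  [s^1] = 4;  [s^2] = 0;  [s^3] = -16/3.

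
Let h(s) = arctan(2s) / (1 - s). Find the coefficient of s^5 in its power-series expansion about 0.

Expand 1/(denominator) as a geometric series and multiply by the numerator's series.
h(0) = 0
h′(0) = 2
h′′(0) = 4
h′′′(0) = -4
h^(4)(0) = -16
h^(5)(0) = 688

86/15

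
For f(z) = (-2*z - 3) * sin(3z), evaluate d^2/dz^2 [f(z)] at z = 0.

Multiply each power in the prefactor through the base expansion.
The coefficient of z^2 in the expansion is -6, so f′′(0) = 2! * (-6) = -12.

-12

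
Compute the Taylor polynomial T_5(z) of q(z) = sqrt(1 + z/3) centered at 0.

q(0) = 1
q′(0) = 1/6
q′′(0) = -1/36
q′′′(0) = 1/72
q^(4)(0) = -5/432
q^(5)(0) = 35/2592
Then c_k = q^(k)(0)/k! gives each Taylor coefficient.

7*z^5/62208 - 5*z^4/10368 + z^3/432 - z^2/72 + z/6 + 1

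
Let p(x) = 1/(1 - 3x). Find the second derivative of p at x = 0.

18

The coefficient of x^2 in the expansion is 9, so p′′(0) = 2! * (9) = 18.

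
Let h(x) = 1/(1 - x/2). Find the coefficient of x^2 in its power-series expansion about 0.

Use the known series and substitute for the argument.
h(0) = 1
h′(0) = 1/2
h′′(0) = 1/2
Dividing each by k! gives the coefficients c_0, ..., c_2.

1/4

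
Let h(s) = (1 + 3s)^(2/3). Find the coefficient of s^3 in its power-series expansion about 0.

4/3

Differentiate repeatedly and evaluate at the center.
h(0) = 1
h′(0) = 2
h′′(0) = -2
h′′′(0) = 8
So c_3 = h′′′(0)/3! = 4/3.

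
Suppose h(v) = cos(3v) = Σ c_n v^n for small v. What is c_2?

Apply the Taylor formula c_k = f^(k)(a)/k!.
h(0) = 1
h′(0) = 0
h′′(0) = -9
Then c_k = h^(k)(0)/k! gives each Taylor coefficient.

-9/2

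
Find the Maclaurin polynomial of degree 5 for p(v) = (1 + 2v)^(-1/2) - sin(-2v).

Expand each term separately and add.
p(0) = 1
p′(0) = 1
p′′(0) = 3
p′′′(0) = -23
p^(4)(0) = 105
p^(5)(0) = -913

-913*v^5/120 + 35*v^4/8 - 23*v^3/6 + 3*v^2/2 + v + 1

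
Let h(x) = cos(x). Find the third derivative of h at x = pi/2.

1

The coefficient of (x - pi/2)^3 in the expansion is 1/6, so h′′′(pi/2) = 3! * (1/6) = 1.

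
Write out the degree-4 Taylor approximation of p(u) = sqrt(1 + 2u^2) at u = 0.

-u^4/2 + u^2 + 1

Compute the successive derivatives at the expansion point and divide by k!.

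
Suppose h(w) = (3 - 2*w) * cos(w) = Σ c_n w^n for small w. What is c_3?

Multiply each power in the prefactor through the base expansion.
h(0) = 3
h′(0) = -2
h′′(0) = -3
h′′′(0) = 6
So c_3 = h′′′(0)/3! = 1.

1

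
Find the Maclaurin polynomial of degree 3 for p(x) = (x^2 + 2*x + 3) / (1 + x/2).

-3*x^3/8 + 3*x^2/4 + x/2 + 3

Shift and add copies of the series according to the polynomial's terms.
p(0) = 3
p′(0) = 1/2
p′′(0) = 3/2
p′′′(0) = -9/4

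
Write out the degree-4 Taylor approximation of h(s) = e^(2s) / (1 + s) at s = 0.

s^4/3 + s^3/3 + s^2 + s + 1

Multiply the two series term by term and collect like powers.
[s^0] = 1;  [s^1] = 1;  [s^2] = 1;  [s^3] = 1/3;  [s^4] = 1/3.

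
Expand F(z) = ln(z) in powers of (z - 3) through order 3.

(z - 3)^3/81 - (z - 3)^2/18 + (z - 3)/3 + ln(3)

F(3) = ln(3)
F′(3) = 1/3
F′′(3) = -1/9
F′′′(3) = 2/27
The Taylor polynomial is Σ F^(k)(3)/k! · (z - 3)^k.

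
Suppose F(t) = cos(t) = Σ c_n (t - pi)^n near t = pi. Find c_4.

F(pi) = -1
F′(pi) = 0
F′′(pi) = 1
F′′′(pi) = 0
F^(4)(pi) = -1
Dividing each by k! gives the coefficients c_0, ..., c_4.

-1/24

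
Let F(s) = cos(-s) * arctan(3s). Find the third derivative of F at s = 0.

Expand each factor separately, then convolve coefficients.
The coefficient of s^3 in the expansion is -21/2, so F′′′(0) = 3! * (-21/2) = -63.

-63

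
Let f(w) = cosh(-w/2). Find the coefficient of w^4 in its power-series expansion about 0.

[w^0] = 1;  [w^1] = 0;  [w^2] = 1/8;  [w^3] = 0;  [w^4] = 1/384.
So c_4 = f^(4)(0)/4! = 1/384.

1/384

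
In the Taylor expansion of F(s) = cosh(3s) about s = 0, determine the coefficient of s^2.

Apply the Taylor formula c_k = f^(k)(a)/k!.
[s^0] = 1;  [s^1] = 0;  [s^2] = 9/2.

9/2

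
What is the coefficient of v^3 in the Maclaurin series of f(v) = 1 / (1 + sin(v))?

-5/6

Use the geometric series for the reciprocal, then substitute.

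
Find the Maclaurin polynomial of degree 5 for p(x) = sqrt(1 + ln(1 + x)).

1609*x^5/3840 - 143*x^4/384 + 17*x^3/48 - 3*x^2/8 + x/2 + 1

Let u equal the inner series; expand the outer function in u and truncate.
[x^0] = 1;  [x^1] = 1/2;  [x^2] = -3/8;  [x^3] = 17/48;  [x^4] = -143/384;  [x^5] = 1609/3840.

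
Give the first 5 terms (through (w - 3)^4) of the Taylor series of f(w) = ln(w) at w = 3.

Compute the successive derivatives at the expansion point and divide by k!.
f(3) = ln(3)
f′(3) = 1/3
f′′(3) = -1/9
f′′′(3) = 2/27
f^(4)(3) = -2/27
Dividing each by k! gives the coefficients c_0, ..., c_4.

-(w - 3)^4/324 + (w - 3)^3/81 - (w - 3)^2/18 + (w - 3)/3 + ln(3)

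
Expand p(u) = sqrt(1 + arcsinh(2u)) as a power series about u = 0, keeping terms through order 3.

-u^3/6 - u^2/2 + u + 1

Substitute the inner expansion into the outer series and collect powers.
p(0) = 1
p′(0) = 1
p′′(0) = -1
p′′′(0) = -1
The Taylor polynomial is Σ p^(k)(0)/k! · u^k.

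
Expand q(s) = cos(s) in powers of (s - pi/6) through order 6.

-sqrt(3)*(s - pi/6)^6/1440 - (s - pi/6)^5/240 + sqrt(3)*(s - pi/6)^4/48 + (s - pi/6)^3/12 - sqrt(3)*(s - pi/6)^2/4 - (s - pi/6)/2 + sqrt(3)/2

[(s - pi/6)^0] = sqrt(3)/2;  [(s - pi/6)^1] = -1/2;  [(s - pi/6)^2] = -sqrt(3)/4;  [(s - pi/6)^3] = 1/12;  [(s - pi/6)^4] = sqrt(3)/48;  [(s - pi/6)^5] = -1/240;  [(s - pi/6)^6] = -sqrt(3)/1440.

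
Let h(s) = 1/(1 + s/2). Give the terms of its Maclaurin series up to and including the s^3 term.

-s^3/8 + s^2/4 - s/2 + 1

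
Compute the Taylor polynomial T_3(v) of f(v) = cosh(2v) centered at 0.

2*v^2 + 1

Compute the successive derivatives at the expansion point and divide by k!.
f(0) = 1
f′(0) = 0
f′′(0) = 4
f′′′(0) = 0
Then c_k = f^(k)(0)/k! gives each Taylor coefficient.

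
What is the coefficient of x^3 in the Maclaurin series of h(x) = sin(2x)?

-4/3

h(0) = 0
h′(0) = 2
h′′(0) = 0
h′′′(0) = -8
Dividing each by k! gives the coefficients c_0, ..., c_3.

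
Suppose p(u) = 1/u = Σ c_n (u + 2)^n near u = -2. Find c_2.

p(-2) = -1/2
p′(-2) = -1/4
p′′(-2) = -1/4
The Taylor polynomial is Σ p^(k)(-2)/k! · (u + 2)^k.

-1/8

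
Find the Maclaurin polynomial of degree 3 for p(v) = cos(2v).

p(0) = 1
p′(0) = 0
p′′(0) = -4
p′′′(0) = 0
The Taylor polynomial is Σ p^(k)(0)/k! · v^k.

1 - 2*v^2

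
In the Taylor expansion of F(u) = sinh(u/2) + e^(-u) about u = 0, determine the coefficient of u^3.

-7/48

Add the two expansions coefficient-wise.
F(0) = 1
F′(0) = -1/2
F′′(0) = 1
F′′′(0) = -7/8
So c_3 = F′′′(0)/3! = -7/48.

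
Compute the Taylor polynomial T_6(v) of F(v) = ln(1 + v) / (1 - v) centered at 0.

Write out both Maclaurin series and multiply, keeping only the needed powers.
[v^0] = 0;  [v^1] = 1;  [v^2] = 1/2;  [v^3] = 5/6;  [v^4] = 7/12;  [v^5] = 47/60;  [v^6] = 37/60.

37*v^6/60 + 47*v^5/60 + 7*v^4/12 + 5*v^3/6 + v^2/2 + v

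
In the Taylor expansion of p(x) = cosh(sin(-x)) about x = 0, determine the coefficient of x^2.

Compose series: expand the inner function first, then feed it into the outer expansion.
p(0) = 1
p′(0) = 0
p′′(0) = 1
Dividing each by k! gives the coefficients c_0, ..., c_2.

1/2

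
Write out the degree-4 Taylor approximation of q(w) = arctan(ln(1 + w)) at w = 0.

Compose series: expand the inner function first, then feed it into the outer expansion.
q(0) = 0
q′(0) = 1
q′′(0) = -1
q′′′(0) = 0
q^(4)(0) = 6

w^4/4 - w^2/2 + w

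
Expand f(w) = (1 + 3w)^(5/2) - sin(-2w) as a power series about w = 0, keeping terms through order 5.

11959*w^5/3840 - 405*w^4/128 + 341*w^3/48 + 135*w^2/8 + 19*w/2 + 1

Expand each term separately and add.
f(0) = 1
f′(0) = 19/2
f′′(0) = 135/4
f′′′(0) = 341/8
f^(4)(0) = -1215/16
f^(5)(0) = 11959/32
Then c_k = f^(k)(0)/k! gives each Taylor coefficient.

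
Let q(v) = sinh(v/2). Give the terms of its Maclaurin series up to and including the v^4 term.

q(0) = 0
q′(0) = 1/2
q′′(0) = 0
q′′′(0) = 1/8
q^(4)(0) = 0
Dividing each by k! gives the coefficients c_0, ..., c_4.

v^3/48 + v/2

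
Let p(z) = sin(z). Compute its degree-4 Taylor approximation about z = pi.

p(pi) = 0
p′(pi) = -1
p′′(pi) = 0
p′′′(pi) = 1
p^(4)(pi) = 0
The Taylor polynomial is Σ p^(k)(pi)/k! · (z - pi)^k.

(z - pi)^3/6 - (z - pi)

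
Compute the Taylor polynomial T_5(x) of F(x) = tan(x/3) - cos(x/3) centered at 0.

2*x^5/3645 - x^4/1944 + x^3/81 + x^2/18 + x/3 - 1

Expand each term separately and add.
[x^0] = -1;  [x^1] = 1/3;  [x^2] = 1/18;  [x^3] = 1/81;  [x^4] = -1/1944;  [x^5] = 2/3645.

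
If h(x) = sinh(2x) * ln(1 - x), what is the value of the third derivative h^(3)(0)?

-6

Take the Cauchy product of the two expansions.
The coefficient of x^3 in the expansion is -1, so h′′′(0) = 3! * (-1) = -6.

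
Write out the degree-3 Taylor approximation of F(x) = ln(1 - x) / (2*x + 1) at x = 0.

-10*x^3/3 + 3*x^2/2 - x

Expand 1/(denominator) as a geometric series and multiply by the numerator's series.
F(0) = 0
F′(0) = -1
F′′(0) = 3
F′′′(0) = -20
Dividing each by k! gives the coefficients c_0, ..., c_3.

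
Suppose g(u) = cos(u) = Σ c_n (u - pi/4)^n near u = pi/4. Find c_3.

g(pi/4) = sqrt(2)/2
g′(pi/4) = -sqrt(2)/2
g′′(pi/4) = -sqrt(2)/2
g′′′(pi/4) = sqrt(2)/2
So c_3 = g′′′(pi/4)/3! = sqrt(2)/12.

sqrt(2)/12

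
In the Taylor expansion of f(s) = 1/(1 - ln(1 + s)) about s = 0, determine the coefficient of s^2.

Plug the Maclaurin series of the inner function into that of the outer and collect terms.
f(0) = 1
f′(0) = 1
f′′(0) = 1
So c_2 = f′′(0)/2! = 1/2.

1/2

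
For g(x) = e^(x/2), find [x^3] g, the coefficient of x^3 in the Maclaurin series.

1/48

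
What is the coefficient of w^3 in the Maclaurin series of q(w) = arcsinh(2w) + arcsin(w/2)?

Combine the two series term by term.
q(0) = 0
q′(0) = 5/2
q′′(0) = 0
q′′′(0) = -63/8
Then c_k = q^(k)(0)/k! gives each Taylor coefficient.

-21/16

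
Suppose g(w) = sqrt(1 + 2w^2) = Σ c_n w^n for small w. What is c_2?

c_2 = g′′(0)/2! = 1.

1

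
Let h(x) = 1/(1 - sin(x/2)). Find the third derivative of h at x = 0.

Substitute the inner expansion into the outer series and collect powers.
From the series, [x^3] h = 5/48; multiply by 3! = 6 to get 5/8.

5/8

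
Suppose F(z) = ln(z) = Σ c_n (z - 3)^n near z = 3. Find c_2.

-1/18

Use the known series and substitute for the argument.
F(3) = ln(3)
F′(3) = 1/3
F′′(3) = -1/9
So c_2 = F′′(3)/2! = -1/18.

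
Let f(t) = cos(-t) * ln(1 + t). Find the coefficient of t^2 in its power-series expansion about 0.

-1/2

Multiply the two series term by term and collect like powers.
f(0) = 0
f′(0) = 1
f′′(0) = -1
So c_2 = f′′(0)/2! = -1/2.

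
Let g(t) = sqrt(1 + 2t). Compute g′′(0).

-1

From the series, [t^2] g = -1/2; multiply by 2! = 2 to get -1.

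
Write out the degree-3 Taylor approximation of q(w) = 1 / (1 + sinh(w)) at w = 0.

Write 1/(1+u) = 1 - u + u^2 - u^3 + ... and substitute the series for u.
q(0) = 1
q′(0) = -1
q′′(0) = 2
q′′′(0) = -7
The Taylor polynomial is Σ q^(k)(0)/k! · w^k.

-7*w^3/6 + w^2 - w + 1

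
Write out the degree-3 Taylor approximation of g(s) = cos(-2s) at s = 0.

g(0) = 1
g′(0) = 0
g′′(0) = -4
g′′′(0) = 0
The Taylor polynomial is Σ g^(k)(0)/k! · s^k.

1 - 2*s^2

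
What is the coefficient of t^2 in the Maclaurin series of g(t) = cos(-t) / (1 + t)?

1/2

Take the Cauchy product of the two expansions.
g(0) = 1
g′(0) = -1
g′′(0) = 1
So c_2 = g′′(0)/2! = 1/2.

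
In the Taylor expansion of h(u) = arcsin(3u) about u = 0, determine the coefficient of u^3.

9/2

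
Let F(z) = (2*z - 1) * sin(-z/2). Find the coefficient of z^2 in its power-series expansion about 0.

Shift and add copies of the series according to the polynomial's terms.
F(0) = 0
F′(0) = 1/2
F′′(0) = -2

-1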